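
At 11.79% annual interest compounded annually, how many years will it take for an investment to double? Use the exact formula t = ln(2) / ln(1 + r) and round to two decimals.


Doubling condition: (1 + r)^t = 2
Take ln of both sides: t × ln(1 + r) = ln(2)
t = ln(2) / ln(1 + r)
t = 0.693147 / 0.111452
t = 6.22

t = ln(2) / ln(1 + r) = 6.22 years


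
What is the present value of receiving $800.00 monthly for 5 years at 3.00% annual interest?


Present value of an ordinary annuity: PV = PMT × (1 − (1 + r)^(−n)) / r
Monthly rate r = 0.03/12 = 0.0025, n = 60
PV = $800.00 × (1 − (1 + 0.03/12)^(−60)) / (0.03/12)
PV = $800.00 × 55.652358
PV = $44,521.89

PV = PMT × (1-(1+r)^(-n))/r = $44,521.89


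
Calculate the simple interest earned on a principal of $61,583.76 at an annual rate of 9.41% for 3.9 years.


Simple interest formula: I = P × r × t
I = $61,583.76 × 0.0941 × 3.9
I = $22,600.62

I = P × r × t = $22,600.62


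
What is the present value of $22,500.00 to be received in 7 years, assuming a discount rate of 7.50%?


Present value formula: PV = FV / (1 + r)^t
PV = $22,500.00 / (1 + 0.075)^7
PV = $22,500.00 / 1.659049
PV = $13,561.99

PV = FV / (1 + r)^t = $13,561.99


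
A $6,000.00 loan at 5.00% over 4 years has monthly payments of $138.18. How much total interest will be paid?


Total paid over the life of the loan = PMT × n.
Total paid = $138.18 × 48 = $6,632.64
Total interest = total paid − principal = $6,632.64 − $6,000.00 = $632.64

Total interest = (PMT × n) - PV = $632.64


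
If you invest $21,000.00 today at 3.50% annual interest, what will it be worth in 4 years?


Future value formula: FV = PV × (1 + r)^t
FV = $21,000.00 × (1 + 0.035)^4
FV = $21,000.00 × 1.147523
FV = $24,097.98

FV = PV × (1 + r)^t = $24,097.98


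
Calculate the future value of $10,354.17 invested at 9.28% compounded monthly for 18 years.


Compound interest formula: A = P(1 + r/n)^(nt)
A = $10,354.17 × (1 + 0.0928/12)^(12 × 18)
Growth factor: (1 + 0.0928/12)^216 = 5.280254
A = $10,354.17 × 5.280254
A = $54,672.65

A = P(1 + r/n)^(nt) = $54,672.65


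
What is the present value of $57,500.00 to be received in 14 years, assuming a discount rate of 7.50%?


Present value formula: PV = FV / (1 + r)^t
PV = $57,500.00 / (1 + 0.075)^14
PV = $57,500.00 / 2.752444
PV = $20,890.52

PV = FV / (1 + r)^t = $20,890.52


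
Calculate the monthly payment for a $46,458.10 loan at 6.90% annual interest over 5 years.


Loan payment formula: PMT = PV × r / (1 − (1 + r)^(−n))
Monthly rate r = 0.069/12 = 0.00575, n = 60 months
Denominator: 1 − (1 + 0.069/12)^(−60) = 0.2910795
PMT = $46,458.10 × (0.069/12) / 0.2910795
PMT = $917.74 per month

PMT = PV × r / (1-(1+r)^(-n)) = $917.74/month


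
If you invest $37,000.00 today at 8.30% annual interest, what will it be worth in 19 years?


Future value formula: FV = PV × (1 + r)^t
FV = $37,000.00 × (1 + 0.083)^19
FV = $37,000.00 × 4.5492591
FV = $168,322.59

FV = PV × (1 + r)^t = $168,322.59


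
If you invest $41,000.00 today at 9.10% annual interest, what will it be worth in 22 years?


Future value formula: FV = PV × (1 + r)^t
FV = $41,000.00 × (1 + 0.091)^22
FV = $41,000.00 × 6.7942968
FV = $278,566.17

FV = PV × (1 + r)^t = $278,566.17


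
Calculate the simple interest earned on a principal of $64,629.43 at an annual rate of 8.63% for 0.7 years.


Simple interest formula: I = P × r × t
I = $64,629.43 × 0.0863 × 0.7
I = $3,904.26

I = P × r × t = $3,904.26


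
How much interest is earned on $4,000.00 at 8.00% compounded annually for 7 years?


Compound interest earned = final amount − principal.
A = P(1 + r/n)^(nt) = $4,000.00 × (1 + 0.08/1)^(1 × 7) = $6,855.30
Interest = A − P = $6,855.30 − $4,000.00 = $2,855.30

Interest = A - P = $2,855.30


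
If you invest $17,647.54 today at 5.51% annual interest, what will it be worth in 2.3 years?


Future value formula: FV = PV × (1 + r)^t
FV = $17,647.54 × (1 + 0.0551)^2.3
FV = $17,647.54 × 1.1312936
FV = $19,964.55

FV = PV × (1 + r)^t = $19,964.55


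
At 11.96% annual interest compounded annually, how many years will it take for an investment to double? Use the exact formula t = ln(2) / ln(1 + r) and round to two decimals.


Doubling condition: (1 + r)^t = 2
Take ln of both sides: t × ln(1 + r) = ln(2)
t = ln(2) / ln(1 + r)
t = 0.693147 / 0.112971
t = 6.14

t = ln(2) / ln(1 + r) = 6.14 years


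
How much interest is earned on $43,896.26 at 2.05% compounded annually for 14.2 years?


Compound interest earned = final amount − principal.
A = P(1 + r/n)^(nt) = $43,896.26 × (1 + 0.0205/1)^(1 × 14.2) = $58,556.11
Interest = A − P = $58,556.11 − $43,896.26 = $14,659.85

Interest = A - P = $14,659.85


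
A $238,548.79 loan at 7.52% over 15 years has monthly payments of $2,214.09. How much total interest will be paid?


Total paid over the life of the loan = PMT × n.
Total paid = $2,214.09 × 180 = $398,536.20
Total interest = total paid − principal = $398,536.20 − $238,548.79 = $159,987.41

Total interest = (PMT × n) - PV = $159,987.41


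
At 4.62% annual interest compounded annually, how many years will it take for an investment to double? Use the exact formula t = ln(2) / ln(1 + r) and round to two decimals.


Doubling condition: (1 + r)^t = 2
Take ln of both sides: t × ln(1 + r) = ln(2)
t = ln(2) / ln(1 + r)
t = 0.693147 / 0.045165
t = 15.35

t = ln(2) / ln(1 + r) = 15.35 years


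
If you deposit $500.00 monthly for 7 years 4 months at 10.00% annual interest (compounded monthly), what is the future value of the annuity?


Future value of an ordinary annuity: FV = PMT × ((1 + r)^n − 1) / r
Monthly rate r = 0.1/12 ≈ 0.00833333, n = 88
FV = $500.00 × ((1 + 0.1/12)^88 − 1) / (0.1/12)
FV = $500.00 × 129.083054
FV = $64,541.53

FV = PMT × ((1+r)^n - 1)/r = $64,541.53


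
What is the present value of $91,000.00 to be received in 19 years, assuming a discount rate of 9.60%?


Present value formula: PV = FV / (1 + r)^t
PV = $91,000.00 / (1 + 0.096)^19
PV = $91,000.00 / 5.706903
PV = $15,945.60

PV = FV / (1 + r)^t = $15,945.60


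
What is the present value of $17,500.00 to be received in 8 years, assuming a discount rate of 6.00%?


Present value formula: PV = FV / (1 + r)^t
PV = $17,500.00 / (1 + 0.06)^8
PV = $17,500.00 / 1.593848
PV = $10,979.72

PV = FV / (1 + r)^t = $10,979.72


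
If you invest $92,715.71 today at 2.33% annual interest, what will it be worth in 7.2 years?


Future value formula: FV = PV × (1 + r)^t
FV = $92,715.71 × (1 + 0.0233)^7.2
FV = $92,715.71 × 1.1803788
FV = $109,439.66

FV = PV × (1 + r)^t = $109,439.66


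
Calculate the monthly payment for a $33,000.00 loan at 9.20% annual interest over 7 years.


Loan payment formula: PMT = PV × r / (1 − (1 + r)^(−n))
Monthly rate r = 0.092/12 ≈ 0.00766667, n = 84 months
Denominator: 1 − (1 + 0.092/12)^(−84) = 0.473521
PMT = $33,000.00 × (0.092/12) / 0.473521
PMT = $534.30 per month

PMT = PV × r / (1-(1+r)^(-n)) = $534.30/month


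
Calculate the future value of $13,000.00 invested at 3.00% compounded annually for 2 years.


Compound interest formula: A = P(1 + r/n)^(nt)
A = $13,000.00 × (1 + 0.03/1)^(1 × 2)
Growth factor: (1 + 0.03/1)^2 = 1.060900
A = $13,000.00 × 1.060900
A = $13,791.70

A = P(1 + r/n)^(nt) = $13,791.70


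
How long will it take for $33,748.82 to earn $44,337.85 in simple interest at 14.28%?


Rearrange the simple interest formula for t:
I = P × r × t  ⇒  t = I / (P × r)
t = $44,337.85 / ($33,748.82 × 0.1428)
t = 9.2

t = I/(P×r) = 9.2 years


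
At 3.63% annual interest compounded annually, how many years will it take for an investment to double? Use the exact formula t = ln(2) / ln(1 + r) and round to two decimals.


Doubling condition: (1 + r)^t = 2
Take ln of both sides: t × ln(1 + r) = ln(2)
t = ln(2) / ln(1 + r)
t = 0.693147 / 0.035657
t = 19.44

t = ln(2) / ln(1 + r) = 19.44 years


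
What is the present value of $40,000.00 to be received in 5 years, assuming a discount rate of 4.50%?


Present value formula: PV = FV / (1 + r)^t
PV = $40,000.00 / (1 + 0.045)^5
PV = $40,000.00 / 1.246182
PV = $32,098.04

PV = FV / (1 + r)^t = $32,098.04


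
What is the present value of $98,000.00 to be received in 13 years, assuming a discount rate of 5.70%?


Present value formula: PV = FV / (1 + r)^t
PV = $98,000.00 / (1 + 0.057)^13
PV = $98,000.00 / 2.0557715
PV = $47,670.67

PV = FV / (1 + r)^t = $47,670.67


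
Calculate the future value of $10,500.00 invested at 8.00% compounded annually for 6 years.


Compound interest formula: A = P(1 + r/n)^(nt)
A = $10,500.00 × (1 + 0.08/1)^(1 × 6)
Growth factor: (1 + 0.08/1)^6 = 1.586874
A = $10,500.00 × 1.586874
A = $16,662.18

A = P(1 + r/n)^(nt) = $16,662.18


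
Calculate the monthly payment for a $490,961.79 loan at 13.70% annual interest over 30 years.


Loan payment formula: PMT = PV × r / (1 − (1 + r)^(−n))
Monthly rate r = 0.137/12 ≈ 0.01141667, n = 360 months
Denominator: 1 − (1 + 0.137/12)^(−360) = 0.983206
PMT = $490,961.79 × (0.137/12) / 0.983206
PMT = $5,700.89 per month

PMT = PV × r / (1-(1+r)^(-n)) = $5,700.89/month


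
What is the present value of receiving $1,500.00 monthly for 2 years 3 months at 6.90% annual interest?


Present value of an ordinary annuity: PV = PMT × (1 − (1 + r)^(−n)) / r
Monthly rate r = 0.069/12 = 0.00575, n = 27
PV = $1,500.00 × (1 − (1 + 0.069/12)^(−27)) / (0.069/12)
PV = $1,500.00 × 24.942281
PV = $37,413.42

PV = PMT × (1-(1+r)^(-n))/r = $37,413.42


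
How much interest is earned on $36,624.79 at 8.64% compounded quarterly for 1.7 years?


Compound interest earned = final amount − principal.
A = P(1 + r/n)^(nt) = $36,624.79 × (1 + 0.0864/4)^(4 × 1.7) = $42,353.10
Interest = A − P = $42,353.10 − $36,624.79 = $5,728.31

Interest = A - P = $5,728.31


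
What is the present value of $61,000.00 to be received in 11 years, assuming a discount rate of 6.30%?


Present value formula: PV = FV / (1 + r)^t
PV = $61,000.00 / (1 + 0.063)^11
PV = $61,000.00 / 1.958240
PV = $31,150.42

PV = FV / (1 + r)^t = $31,150.42


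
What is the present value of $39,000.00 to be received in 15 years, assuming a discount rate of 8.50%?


Present value formula: PV = FV / (1 + r)^t
PV = $39,000.00 / (1 + 0.085)^15
PV = $39,000.00 / 3.399743
PV = $11,471.46

PV = FV / (1 + r)^t = $11,471.46


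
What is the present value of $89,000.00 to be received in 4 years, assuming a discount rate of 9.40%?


Present value formula: PV = FV / (1 + r)^t
PV = $89,000.00 / (1 + 0.094)^4
PV = $89,000.00 / 1.4324164
PV = $62,132.77

PV = FV / (1 + r)^t = $62,132.77


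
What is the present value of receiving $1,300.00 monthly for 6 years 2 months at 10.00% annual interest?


Present value of an ordinary annuity: PV = PMT × (1 − (1 + r)^(−n)) / r
Monthly rate r = 0.1/12 ≈ 0.00833333, n = 74
PV = $1,300.00 × (1 − (1 + 0.1/12)^(−74)) / (0.1/12)
PV = $1,300.00 × 55.065418
PV = $71,585.04

PV = PMT × (1-(1+r)^(-n))/r = $71,585.04


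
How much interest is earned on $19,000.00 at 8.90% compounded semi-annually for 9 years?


Compound interest earned = final amount − principal.
A = P(1 + r/n)^(nt) = $19,000.00 × (1 + 0.089/2)^(2 × 9) = $41,601.18
Interest = A − P = $41,601.18 − $19,000.00 = $22,601.18

Interest = A - P = $22,601.18


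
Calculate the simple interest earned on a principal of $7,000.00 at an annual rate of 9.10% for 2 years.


Simple interest formula: I = P × r × t
I = $7,000.00 × 0.091 × 2
I = $1,274.00

I = P × r × t = $1,274.00


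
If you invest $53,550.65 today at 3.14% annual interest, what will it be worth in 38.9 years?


Future value formula: FV = PV × (1 + r)^t
FV = $53,550.65 × (1 + 0.0314)^38.9
FV = $53,550.65 × 3.3290111
FV = $178,270.71

FV = PV × (1 + r)^t = $178,270.71


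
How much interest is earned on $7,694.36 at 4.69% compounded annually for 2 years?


Compound interest earned = final amount − principal.
A = P(1 + r/n)^(nt) = $7,694.36 × (1 + 0.0469/1)^(1 × 2) = $8,433.02
Interest = A − P = $8,433.02 − $7,694.36 = $738.66

Interest = A - P = $738.66


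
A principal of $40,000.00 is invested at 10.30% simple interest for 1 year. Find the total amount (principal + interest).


Total amount formula: A = P(1 + rt) = P + P·r·t
Interest: I = P × r × t = $40,000.00 × 0.103 × 1 = $4,120.00
A = P + I = $40,000.00 + $4,120.00 = $44,120.00

A = P + I = P(1 + rt) = $44,120.00


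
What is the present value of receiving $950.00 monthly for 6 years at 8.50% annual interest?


Present value of an ordinary annuity: PV = PMT × (1 − (1 + r)^(−n)) / r
Monthly rate r = 0.085/12 ≈ 0.00708333, n = 72
PV = $950.00 × (1 − (1 + 0.085/12)^(−72)) / (0.085/12)
PV = $950.00 × 56.248080
PV = $53,435.68

PV = PMT × (1-(1+r)^(-n))/r = $53,435.68


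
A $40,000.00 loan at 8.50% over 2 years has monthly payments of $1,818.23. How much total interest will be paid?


Total paid over the life of the loan = PMT × n.
Total paid = $1,818.23 × 24 = $43,637.52
Total interest = total paid − principal = $43,637.52 − $40,000.00 = $3,637.52

Total interest = (PMT × n) - PV = $3,637.52


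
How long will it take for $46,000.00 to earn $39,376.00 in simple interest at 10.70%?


Rearrange the simple interest formula for t:
I = P × r × t  ⇒  t = I / (P × r)
t = $39,376.00 / ($46,000.00 × 0.107)
t = 8

t = I/(P×r) = 8 years


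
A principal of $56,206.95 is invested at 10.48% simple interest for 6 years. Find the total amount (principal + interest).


Total amount formula: A = P(1 + rt) = P + P·r·t
Interest: I = P × r × t = $56,206.95 × 0.1048 × 6 = $35,342.93
A = P + I = $56,206.95 + $35,342.93 = $91,549.88

A = P + I = P(1 + rt) = $91,549.88


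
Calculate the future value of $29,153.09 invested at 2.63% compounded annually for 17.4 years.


Compound interest formula: A = P(1 + r/n)^(nt)
A = $29,153.09 × (1 + 0.0263/1)^(1 × 17.4)
Growth factor: (1 + 0.0263/1)^17.4 = 1.5709896
A = $29,153.09 × 1.5709896
A = $45,799.20

A = P(1 + r/n)^(nt) = $45,799.20


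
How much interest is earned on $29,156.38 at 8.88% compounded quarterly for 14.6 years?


Compound interest earned = final amount − principal.
A = P(1 + r/n)^(nt) = $29,156.38 × (1 + 0.0888/4)^(4 × 14.6) = $105,106.31
Interest = A − P = $105,106.31 − $29,156.38 = $75,949.93

Interest = A - P = $75,949.93


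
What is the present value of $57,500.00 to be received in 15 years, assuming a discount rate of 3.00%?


Present value formula: PV = FV / (1 + r)^t
PV = $57,500.00 / (1 + 0.03)^15
PV = $57,500.00 / 1.5579674
PV = $36,907.06

PV = FV / (1 + r)^t = $36,907.06


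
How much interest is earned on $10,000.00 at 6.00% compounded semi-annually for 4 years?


Compound interest earned = final amount − principal.
A = P(1 + r/n)^(nt) = $10,000.00 × (1 + 0.06/2)^(2 × 4) = $12,667.70
Interest = A − P = $12,667.70 − $10,000.00 = $2,667.70

Interest = A - P = $2,667.70


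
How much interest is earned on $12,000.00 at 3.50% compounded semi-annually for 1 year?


Compound interest earned = final amount − principal.
A = P(1 + r/n)^(nt) = $12,000.00 × (1 + 0.035/2)^(2 × 1) = $12,423.68
Interest = A − P = $12,423.68 − $12,000.00 = $423.68

Interest = A - P = $423.68


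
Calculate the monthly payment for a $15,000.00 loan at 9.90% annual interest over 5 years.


Loan payment formula: PMT = PV × r / (1 − (1 + r)^(−n))
Monthly rate r = 0.099/12 = 0.00825, n = 60 months
Denominator: 1 − (1 + 0.099/12)^(−60) = 0.389190
PMT = $15,000.00 × (0.099/12) / 0.389190
PMT = $317.97 per month

PMT = PV × r / (1-(1+r)^(-n)) = $317.97/month


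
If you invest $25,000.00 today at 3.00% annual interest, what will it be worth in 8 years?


Future value formula: FV = PV × (1 + r)^t
FV = $25,000.00 × (1 + 0.03)^8
FV = $25,000.00 × 1.266770
FV = $31,669.25

FV = PV × (1 + r)^t = $31,669.25


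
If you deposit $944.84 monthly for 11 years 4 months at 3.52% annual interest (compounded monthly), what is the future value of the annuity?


Future value of an ordinary annuity: FV = PMT × ((1 + r)^n − 1) / r
Monthly rate r = 0.0352/12 ≈ 0.00293333, n = 136
FV = $944.84 × ((1 + 0.0352/12)^136 − 1) / (0.0352/12)
FV = $944.84 × 166.828733
FV = $157,626.46

FV = PMT × ((1+r)^n - 1)/r = $157,626.46


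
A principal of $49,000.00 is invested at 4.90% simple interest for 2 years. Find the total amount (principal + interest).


Total amount formula: A = P(1 + rt) = P + P·r·t
Interest: I = P × r × t = $49,000.00 × 0.049 × 2 = $4,802.00
A = P + I = $49,000.00 + $4,802.00 = $53,802.00

A = P + I = P(1 + rt) = $53,802.00


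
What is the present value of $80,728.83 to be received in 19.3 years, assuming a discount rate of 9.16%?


Present value formula: PV = FV / (1 + r)^t
PV = $80,728.83 / (1 + 0.0916)^19.3
PV = $80,728.83 / 5.427828
PV = $14,873.14

PV = FV / (1 + r)^t = $14,873.14


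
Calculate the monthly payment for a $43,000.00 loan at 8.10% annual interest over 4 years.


Loan payment formula: PMT = PV × r / (1 − (1 + r)^(−n))
Monthly rate r = 0.081/12 = 0.00675, n = 48 months
Denominator: 1 − (1 + 0.081/12)^(−48) = 0.275962
PMT = $43,000.00 × (0.081/12) / 0.275962
PMT = $1,051.78 per month

PMT = PV × r / (1-(1+r)^(-n)) = $1,051.78/month


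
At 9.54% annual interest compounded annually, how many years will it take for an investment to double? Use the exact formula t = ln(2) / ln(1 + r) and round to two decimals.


Doubling condition: (1 + r)^t = 2
Take ln of both sides: t × ln(1 + r) = ln(2)
t = ln(2) / ln(1 + r)
t = 0.693147 / 0.091120
t = 7.61

t = ln(2) / ln(1 + r) = 7.61 years


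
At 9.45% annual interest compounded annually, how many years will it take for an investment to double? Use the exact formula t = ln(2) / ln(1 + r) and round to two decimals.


Doubling condition: (1 + r)^t = 2
Take ln of both sides: t × ln(1 + r) = ln(2)
t = ln(2) / ln(1 + r)
t = 0.693147 / 0.090298
t = 7.68

t = ln(2) / ln(1 + r) = 7.68 years


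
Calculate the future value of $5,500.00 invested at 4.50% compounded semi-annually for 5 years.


Compound interest formula: A = P(1 + r/n)^(nt)
A = $5,500.00 × (1 + 0.045/2)^(2 × 5)
Growth factor: (1 + 0.045/2)^10 = 1.249203
A = $5,500.00 × 1.249203
A = $6,870.62

A = P(1 + r/n)^(nt) = $6,870.62


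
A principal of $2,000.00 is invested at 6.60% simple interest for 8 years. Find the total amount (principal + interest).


Total amount formula: A = P(1 + rt) = P + P·r·t
Interest: I = P × r × t = $2,000.00 × 0.066 × 8 = $1,056.00
A = P + I = $2,000.00 + $1,056.00 = $3,056.00

A = P + I = P(1 + rt) = $3,056.00


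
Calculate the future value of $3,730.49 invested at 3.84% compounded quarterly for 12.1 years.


Compound interest formula: A = P(1 + r/n)^(nt)
A = $3,730.49 × (1 + 0.0384/4)^(4 × 12.1)
Growth factor: (1 + 0.0384/4)^48.4 = 1.587918
A = $3,730.49 × 1.587918
A = $5,923.71

A = P(1 + r/n)^(nt) = $5,923.71


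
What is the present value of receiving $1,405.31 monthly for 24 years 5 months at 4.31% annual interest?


Present value of an ordinary annuity: PV = PMT × (1 − (1 + r)^(−n)) / r
Monthly rate r = 0.0431/12 ≈ 0.00359167, n = 293
PV = $1,405.31 × (1 − (1 + 0.0431/12)^(−293)) / (0.0431/12)
PV = $1,405.31 × 181.037882
PV = $254,414.35

PV = PMT × (1-(1+r)^(-n))/r = $254,414.35


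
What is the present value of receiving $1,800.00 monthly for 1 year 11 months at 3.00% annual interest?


Present value of an ordinary annuity: PV = PMT × (1 − (1 + r)^(−n)) / r
Monthly rate r = 0.03/12 = 0.0025, n = 23
PV = $1,800.00 × (1 − (1 + 0.03/12)^(−23)) / (0.03/12)
PV = $1,800.00 × 22.324145
PV = $40,183.46

PV = PMT × (1-(1+r)^(-n))/r = $40,183.46


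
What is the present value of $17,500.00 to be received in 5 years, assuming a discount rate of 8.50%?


Present value formula: PV = FV / (1 + r)^t
PV = $17,500.00 / (1 + 0.085)^5
PV = $17,500.00 / 1.503657
PV = $11,638.29

PV = FV / (1 + r)^t = $11,638.29


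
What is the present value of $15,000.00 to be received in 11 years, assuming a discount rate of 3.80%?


Present value formula: PV = FV / (1 + r)^t
PV = $15,000.00 / (1 + 0.038)^11
PV = $15,000.00 / 1.507200
PV = $9,952.23

PV = FV / (1 + r)^t = $9,952.23


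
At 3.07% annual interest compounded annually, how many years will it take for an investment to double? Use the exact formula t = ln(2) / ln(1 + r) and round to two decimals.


Doubling condition: (1 + r)^t = 2
Take ln of both sides: t × ln(1 + r) = ln(2)
t = ln(2) / ln(1 + r)
t = 0.693147 / 0.030238
t = 22.92

t = ln(2) / ln(1 + r) = 22.92 years


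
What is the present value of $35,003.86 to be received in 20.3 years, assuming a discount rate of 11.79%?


Present value formula: PV = FV / (1 + r)^t
PV = $35,003.86 / (1 + 0.1179)^20.3
PV = $35,003.86 / 9.606828
PV = $3,643.64

PV = FV / (1 + r)^t = $3,643.64


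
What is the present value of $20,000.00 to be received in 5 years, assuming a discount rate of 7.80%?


Present value formula: PV = FV / (1 + r)^t
PV = $20,000.00 / (1 + 0.078)^5
PV = $20,000.00 / 1.4557735
PV = $13,738.40

PV = FV / (1 + r)^t = $13,738.40


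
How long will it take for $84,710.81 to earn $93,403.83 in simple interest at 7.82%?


Rearrange the simple interest formula for t:
I = P × r × t  ⇒  t = I / (P × r)
t = $93,403.83 / ($84,710.81 × 0.0782)
t = 14.1

t = I/(P×r) = 14.1 years


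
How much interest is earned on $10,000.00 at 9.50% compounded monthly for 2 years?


Compound interest earned = final amount − principal.
A = P(1 + r/n)^(nt) = $10,000.00 × (1 + 0.095/12)^(12 × 2) = $12,083.45
Interest = A − P = $12,083.45 − $10,000.00 = $2,083.45

Interest = A - P = $2,083.45


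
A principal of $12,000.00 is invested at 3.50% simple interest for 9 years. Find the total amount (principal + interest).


Total amount formula: A = P(1 + rt) = P + P·r·t
Interest: I = P × r × t = $12,000.00 × 0.035 × 9 = $3,780.00
A = P + I = $12,000.00 + $3,780.00 = $15,780.00

A = P + I = P(1 + rt) = $15,780.00


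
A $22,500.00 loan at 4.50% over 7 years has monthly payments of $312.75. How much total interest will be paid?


Total paid over the life of the loan = PMT × n.
Total paid = $312.75 × 84 = $26,271.00
Total interest = total paid − principal = $26,271.00 − $22,500.00 = $3,771.00

Total interest = (PMT × n) - PV = $3,771.00


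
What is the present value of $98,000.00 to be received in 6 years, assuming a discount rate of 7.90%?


Present value formula: PV = FV / (1 + r)^t
PV = $98,000.00 / (1 + 0.079)^6
PV = $98,000.00 / 1.5780787
PV = $62,100.83

PV = FV / (1 + r)^t = $62,100.83


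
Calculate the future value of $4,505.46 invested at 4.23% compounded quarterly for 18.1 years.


Compound interest formula: A = P(1 + r/n)^(nt)
A = $4,505.46 × (1 + 0.0423/4)^(4 × 18.1)
Growth factor: (1 + 0.0423/4)^72.4 = 2.141722
A = $4,505.46 × 2.141722
A = $9,649.44

A = P(1 + r/n)^(nt) = $9,649.44


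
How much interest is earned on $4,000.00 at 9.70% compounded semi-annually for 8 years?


Compound interest earned = final amount − principal.
A = P(1 + r/n)^(nt) = $4,000.00 × (1 + 0.097/2)^(2 × 8) = $8,534.05
Interest = A − P = $8,534.05 − $4,000.00 = $4,534.05

Interest = A - P = $4,534.05


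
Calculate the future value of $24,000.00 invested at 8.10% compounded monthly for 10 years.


Compound interest formula: A = P(1 + r/n)^(nt)
A = $24,000.00 × (1 + 0.081/12)^(12 × 10)
Growth factor: (1 + 0.081/12)^120 = 2.2417986
A = $24,000.00 × 2.2417986
A = $53,803.17

A = P(1 + r/n)^(nt) = $53,803.17


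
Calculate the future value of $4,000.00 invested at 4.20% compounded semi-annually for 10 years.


Compound interest formula: A = P(1 + r/n)^(nt)
A = $4,000.00 × (1 + 0.042/2)^(2 × 10)
Growth factor: (1 + 0.042/2)^20 = 1.515357
A = $4,000.00 × 1.515357
A = $6,061.43

A = P(1 + r/n)^(nt) = $6,061.43


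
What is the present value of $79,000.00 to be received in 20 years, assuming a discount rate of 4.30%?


Present value formula: PV = FV / (1 + r)^t
PV = $79,000.00 / (1 + 0.043)^20
PV = $79,000.00 / 2.321059
PV = $34,036.19

PV = FV / (1 + r)^t = $34,036.19


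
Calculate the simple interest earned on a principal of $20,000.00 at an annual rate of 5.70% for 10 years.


Simple interest formula: I = P × r × t
I = $20,000.00 × 0.057 × 10
I = $11,400.00

I = P × r × t = $11,400.00


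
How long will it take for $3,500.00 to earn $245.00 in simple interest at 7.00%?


Rearrange the simple interest formula for t:
I = P × r × t  ⇒  t = I / (P × r)
t = $245.00 / ($3,500.00 × 0.07)
t = 1

t = I/(P×r) = 1 year


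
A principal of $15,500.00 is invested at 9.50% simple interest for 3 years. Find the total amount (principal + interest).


Total amount formula: A = P(1 + rt) = P + P·r·t
Interest: I = P × r × t = $15,500.00 × 0.095 × 3 = $4,417.50
A = P + I = $15,500.00 + $4,417.50 = $19,917.50

A = P + I = P(1 + rt) = $19,917.50


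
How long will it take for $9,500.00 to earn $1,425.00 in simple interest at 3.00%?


Rearrange the simple interest formula for t:
I = P × r × t  ⇒  t = I / (P × r)
t = $1,425.00 / ($9,500.00 × 0.03)
t = 5

t = I/(P×r) = 5 years


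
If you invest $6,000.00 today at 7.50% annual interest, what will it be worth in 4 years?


Future value formula: FV = PV × (1 + r)^t
FV = $6,000.00 × (1 + 0.075)^4
FV = $6,000.00 × 1.335469
FV = $8,012.81

FV = PV × (1 + r)^t = $8,012.81


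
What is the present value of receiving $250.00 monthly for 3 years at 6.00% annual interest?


Present value of an ordinary annuity: PV = PMT × (1 − (1 + r)^(−n)) / r
Monthly rate r = 0.06/12 = 0.005, n = 36
PV = $250.00 × (1 − (1 + 0.06/12)^(−36)) / (0.06/12)
PV = $250.00 × 32.871016
PV = $8,217.75

PV = PMT × (1-(1+r)^(-n))/r = $8,217.75


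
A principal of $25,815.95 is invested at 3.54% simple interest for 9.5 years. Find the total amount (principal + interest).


Total amount formula: A = P(1 + rt) = P + P·r·t
Interest: I = P × r × t = $25,815.95 × 0.0354 × 9.5 = $8,681.90
A = P + I = $25,815.95 + $8,681.90 = $34,497.85

A = P + I = P(1 + rt) = $34,497.85


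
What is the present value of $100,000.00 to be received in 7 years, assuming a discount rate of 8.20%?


Present value formula: PV = FV / (1 + r)^t
PV = $100,000.00 / (1 + 0.082)^7
PV = $100,000.00 / 1.736164315
PV = $57,598.23

PV = FV / (1 + r)^t = $57,598.23


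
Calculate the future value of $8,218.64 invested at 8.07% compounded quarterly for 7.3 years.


Compound interest formula: A = P(1 + r/n)^(nt)
A = $8,218.64 × (1 + 0.0807/4)^(4 × 7.3)
Growth factor: (1 + 0.0807/4)^29.2 = 1.791845
A = $8,218.64 × 1.791845
A = $14,726.53

A = P(1 + r/n)^(nt) = $14,726.53


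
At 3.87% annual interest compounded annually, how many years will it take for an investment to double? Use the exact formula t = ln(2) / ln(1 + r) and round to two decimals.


Doubling condition: (1 + r)^t = 2
Take ln of both sides: t × ln(1 + r) = ln(2)
t = ln(2) / ln(1 + r)
t = 0.693147 / 0.037970
t = 18.26

t = ln(2) / ln(1 + r) = 18.26 years


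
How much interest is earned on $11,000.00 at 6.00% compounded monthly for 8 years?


Compound interest earned = final amount − principal.
A = P(1 + r/n)^(nt) = $11,000.00 × (1 + 0.06/12)^(12 × 8) = $17,755.57
Interest = A − P = $17,755.57 − $11,000.00 = $6,755.57

Interest = A - P = $6,755.57


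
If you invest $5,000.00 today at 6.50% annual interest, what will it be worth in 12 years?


Future value formula: FV = PV × (1 + r)^t
FV = $5,000.00 × (1 + 0.065)^12
FV = $5,000.00 × 2.129096
FV = $10,645.48

FV = PV × (1 + r)^t = $10,645.48


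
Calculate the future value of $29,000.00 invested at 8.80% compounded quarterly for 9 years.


Compound interest formula: A = P(1 + r/n)^(nt)
A = $29,000.00 × (1 + 0.088/4)^(4 × 9)
Growth factor: (1 + 0.088/4)^36 = 2.18893189
A = $29,000.00 × 2.18893189
A = $63,479.02

A = P(1 + r/n)^(nt) = $63,479.02


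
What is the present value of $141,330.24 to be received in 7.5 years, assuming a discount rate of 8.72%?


Present value formula: PV = FV / (1 + r)^t
PV = $141,330.24 / (1 + 0.0872)^7.5
PV = $141,330.24 / 1.8720646
PV = $75,494.32

PV = FV / (1 + r)^t = $75,494.32


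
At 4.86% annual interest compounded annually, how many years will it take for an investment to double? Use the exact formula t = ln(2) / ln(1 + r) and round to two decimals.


Doubling condition: (1 + r)^t = 2
Take ln of both sides: t × ln(1 + r) = ln(2)
t = ln(2) / ln(1 + r)
t = 0.693147 / 0.047456
t = 14.61

t = ln(2) / ln(1 + r) = 14.61 years


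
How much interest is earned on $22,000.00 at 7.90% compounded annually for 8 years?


Compound interest earned = final amount − principal.
A = P(1 + r/n)^(nt) = $22,000.00 × (1 + 0.079/1)^(1 × 8) = $40,419.81
Interest = A − P = $40,419.81 − $22,000.00 = $18,419.81

Interest = A - P = $18,419.81


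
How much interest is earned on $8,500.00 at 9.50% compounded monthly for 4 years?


Compound interest earned = final amount − principal.
A = P(1 + r/n)^(nt) = $8,500.00 × (1 + 0.095/12)^(12 × 4) = $12,410.84
Interest = A − P = $12,410.84 − $8,500.00 = $3,910.84

Interest = A - P = $3,910.84


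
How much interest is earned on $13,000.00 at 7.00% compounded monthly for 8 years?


Compound interest earned = final amount − principal.
A = P(1 + r/n)^(nt) = $13,000.00 × (1 + 0.07/12)^(12 × 8) = $22,721.74
Interest = A − P = $22,721.74 − $13,000.00 = $9,721.74

Interest = A - P = $9,721.74


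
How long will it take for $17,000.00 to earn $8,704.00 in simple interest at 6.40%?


Rearrange the simple interest formula for t:
I = P × r × t  ⇒  t = I / (P × r)
t = $8,704.00 / ($17,000.00 × 0.064)
t = 8

t = I/(P×r) = 8 years


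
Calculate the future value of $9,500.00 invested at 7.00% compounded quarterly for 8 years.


Compound interest formula: A = P(1 + r/n)^(nt)
A = $9,500.00 × (1 + 0.07/4)^(4 × 8)
Growth factor: (1 + 0.07/4)^32 = 1.7422135
A = $9,500.00 × 1.7422135
A = $16,551.03

A = P(1 + r/n)^(nt) = $16,551.03


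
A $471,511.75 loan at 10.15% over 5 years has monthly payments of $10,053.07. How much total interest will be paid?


Total paid over the life of the loan = PMT × n.
Total paid = $10,053.07 × 60 = $603,184.20
Total interest = total paid − principal = $603,184.20 − $471,511.75 = $131,672.45

Total interest = (PMT × n) - PV = $131,672.45


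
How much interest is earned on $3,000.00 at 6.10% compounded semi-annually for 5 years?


Compound interest earned = final amount − principal.
A = P(1 + r/n)^(nt) = $3,000.00 × (1 + 0.061/2)^(2 × 5) = $4,051.36
Interest = A − P = $4,051.36 − $3,000.00 = $1,051.36

Interest = A - P = $1,051.36


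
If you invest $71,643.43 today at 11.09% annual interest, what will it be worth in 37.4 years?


Future value formula: FV = PV × (1 + r)^t
FV = $71,643.43 × (1 + 0.1109)^37.4
FV = $71,643.43 × 51.0791612
FV = $3,659,486.31

FV = PV × (1 + r)^t = $3,659,486.31


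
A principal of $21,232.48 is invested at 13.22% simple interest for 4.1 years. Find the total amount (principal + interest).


Total amount formula: A = P(1 + rt) = P + P·r·t
Interest: I = P × r × t = $21,232.48 × 0.1322 × 4.1 = $11,508.43
A = P + I = $21,232.48 + $11,508.43 = $32,740.91

A = P + I = P(1 + rt) = $32,740.91


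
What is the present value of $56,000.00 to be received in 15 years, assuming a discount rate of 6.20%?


Present value formula: PV = FV / (1 + r)^t
PV = $56,000.00 / (1 + 0.062)^15
PV = $56,000.00 / 2.465289
PV = $22,715.39

PV = FV / (1 + r)^t = $22,715.39


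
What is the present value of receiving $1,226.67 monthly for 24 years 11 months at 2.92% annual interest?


Present value of an ordinary annuity: PV = PMT × (1 − (1 + r)^(−n)) / r
Monthly rate r = 0.0292/12 ≈ 0.00243333, n = 299
PV = $1,226.67 × (1 − (1 + 0.0292/12)^(−299)) / (0.0292/12)
PV = $1,226.67 × 212.256087
PV = $260,368.17

PV = PMT × (1-(1+r)^(-n))/r = $260,368.17


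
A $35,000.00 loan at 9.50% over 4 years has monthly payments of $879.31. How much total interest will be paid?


Total paid over the life of the loan = PMT × n.
Total paid = $879.31 × 48 = $42,206.88
Total interest = total paid − principal = $42,206.88 − $35,000.00 = $7,206.88

Total interest = (PMT × n) - PV = $7,206.88


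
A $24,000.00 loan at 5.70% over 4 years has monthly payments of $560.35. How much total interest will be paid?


Total paid over the life of the loan = PMT × n.
Total paid = $560.35 × 48 = $26,896.80
Total interest = total paid − principal = $26,896.80 − $24,000.00 = $2,896.80

Total interest = (PMT × n) - PV = $2,896.80


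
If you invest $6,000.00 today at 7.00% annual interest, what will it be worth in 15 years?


Future value formula: FV = PV × (1 + r)^t
FV = $6,000.00 × (1 + 0.07)^15
FV = $6,000.00 × 2.759032
FV = $16,554.19

FV = PV × (1 + r)^t = $16,554.19


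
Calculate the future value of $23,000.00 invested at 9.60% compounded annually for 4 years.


Compound interest formula: A = P(1 + r/n)^(nt)
A = $23,000.00 × (1 + 0.096/1)^(1 × 4)
Growth factor: (1 + 0.096/1)^4 = 1.442920
A = $23,000.00 × 1.442920
A = $33,187.16

A = P(1 + r/n)^(nt) = $33,187.16


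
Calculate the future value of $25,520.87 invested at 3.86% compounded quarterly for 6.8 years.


Compound interest formula: A = P(1 + r/n)^(nt)
A = $25,520.87 × (1 + 0.0386/4)^(4 × 6.8)
Growth factor: (1 + 0.0386/4)^27.2 = 1.2985154
A = $25,520.87 × 1.2985154
A = $33,139.24

A = P(1 + r/n)^(nt) = $33,139.24


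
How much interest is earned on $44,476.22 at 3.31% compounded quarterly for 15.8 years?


Compound interest earned = final amount − principal.
A = P(1 + r/n)^(nt) = $44,476.22 × (1 + 0.0331/4)^(4 × 15.8) = $74,872.20
Interest = A − P = $74,872.20 − $44,476.22 = $30,395.98

Interest = A - P = $30,395.98


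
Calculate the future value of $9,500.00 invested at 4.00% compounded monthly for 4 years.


Compound interest formula: A = P(1 + r/n)^(nt)
A = $9,500.00 × (1 + 0.04/12)^(12 × 4)
Growth factor: (1 + 0.04/12)^48 = 1.173199
A = $9,500.00 × 1.173199
A = $11,145.39

A = P(1 + r/n)^(nt) = $11,145.39


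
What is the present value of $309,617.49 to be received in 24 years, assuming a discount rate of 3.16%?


Present value formula: PV = FV / (1 + r)^t
PV = $309,617.49 / (1 + 0.0316)^24
PV = $309,617.49 / 2.1099492
PV = $146,741.68

PV = FV / (1 + r)^t = $146,741.68


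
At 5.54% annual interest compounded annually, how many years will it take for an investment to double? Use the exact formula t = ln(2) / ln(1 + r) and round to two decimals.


Doubling condition: (1 + r)^t = 2
Take ln of both sides: t × ln(1 + r) = ln(2)
t = ln(2) / ln(1 + r)
t = 0.693147 / 0.053920
t = 12.86

t = ln(2) / ln(1 + r) = 12.86 years


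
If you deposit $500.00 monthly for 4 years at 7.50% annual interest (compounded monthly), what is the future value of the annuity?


Future value of an ordinary annuity: FV = PMT × ((1 + r)^n − 1) / r
Monthly rate r = 0.075/12 = 0.00625, n = 48
FV = $500.00 × ((1 + 0.075/12)^48 − 1) / (0.075/12)
FV = $500.00 × 55.775864
FV = $27,887.93

FV = PMT × ((1+r)^n - 1)/r = $27,887.93


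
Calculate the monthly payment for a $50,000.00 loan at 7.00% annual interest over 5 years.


Loan payment formula: PMT = PV × r / (1 − (1 + r)^(−n))
Monthly rate r = 0.07/12 ≈ 0.00583333, n = 60 months
Denominator: 1 − (1 + 0.07/12)^(−60) = 0.294595
PMT = $50,000.00 × (0.07/12) / 0.294595
PMT = $990.06 per month

PMT = PV × r / (1-(1+r)^(-n)) = $990.06/month


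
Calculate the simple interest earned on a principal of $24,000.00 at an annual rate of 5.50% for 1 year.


Simple interest formula: I = P × r × t
I = $24,000.00 × 0.055 × 1
I = $1,320.00

I = P × r × t = $1,320.00


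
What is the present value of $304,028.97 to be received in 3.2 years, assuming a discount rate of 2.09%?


Present value formula: PV = FV / (1 + r)^t
PV = $304,028.97 / (1 + 0.0209)^3.2
PV = $304,028.97 / 1.06843044
PV = $284,556.63

PV = FV / (1 + r)^t = $284,556.63


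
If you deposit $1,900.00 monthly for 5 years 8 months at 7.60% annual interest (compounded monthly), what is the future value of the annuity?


Future value of an ordinary annuity: FV = PMT × ((1 + r)^n − 1) / r
Monthly rate r = 0.076/12 ≈ 0.00633333, n = 68
FV = $1,900.00 × ((1 + 0.076/12)^68 − 1) / (0.076/12)
FV = $1,900.00 × 84.662378
FV = $160,858.52

FV = PMT × ((1+r)^n - 1)/r = $160,858.52


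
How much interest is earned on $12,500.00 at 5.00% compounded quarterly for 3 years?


Compound interest earned = final amount − principal.
A = P(1 + r/n)^(nt) = $12,500.00 × (1 + 0.05/4)^(4 × 3) = $14,509.43
Interest = A − P = $14,509.43 − $12,500.00 = $2,009.43

Interest = A - P = $2,009.43


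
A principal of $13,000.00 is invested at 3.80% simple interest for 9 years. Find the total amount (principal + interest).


Total amount formula: A = P(1 + rt) = P + P·r·t
Interest: I = P × r × t = $13,000.00 × 0.038 × 9 = $4,446.00
A = P + I = $13,000.00 + $4,446.00 = $17,446.00

A = P + I = P(1 + rt) = $17,446.00


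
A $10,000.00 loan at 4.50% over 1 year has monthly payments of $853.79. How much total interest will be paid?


Total paid over the life of the loan = PMT × n.
Total paid = $853.79 × 12 = $10,245.48
Total interest = total paid − principal = $10,245.48 − $10,000.00 = $245.48

Total interest = (PMT × n) - PV = $245.48


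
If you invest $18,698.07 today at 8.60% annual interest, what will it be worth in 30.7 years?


Future value formula: FV = PV × (1 + r)^t
FV = $18,698.07 × (1 + 0.086)^30.7
FV = $18,698.07 × 12.588548
FV = $235,381.55

FV = PV × (1 + r)^t = $235,381.55


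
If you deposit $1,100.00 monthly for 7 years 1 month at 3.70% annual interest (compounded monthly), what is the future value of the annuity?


Future value of an ordinary annuity: FV = PMT × ((1 + r)^n − 1) / r
Monthly rate r = 0.037/12 ≈ 0.00308333, n = 85
FV = $1,100.00 × ((1 + 0.037/12)^85 − 1) / (0.037/12)
FV = $1,100.00 × 97.008945
FV = $106,709.84

FV = PMT × ((1+r)^n - 1)/r = $106,709.84


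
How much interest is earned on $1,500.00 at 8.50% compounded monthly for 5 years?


Compound interest earned = final amount − principal.
A = P(1 + r/n)^(nt) = $1,500.00 × (1 + 0.085/12)^(12 × 5) = $2,290.95
Interest = A − P = $2,290.95 − $1,500.00 = $790.95

Interest = A - P = $790.95


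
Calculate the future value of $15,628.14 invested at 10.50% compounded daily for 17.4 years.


Compound interest formula: A = P(1 + r/n)^(nt)
A = $15,628.14 × (1 + 0.105/365)^(365 × 17.4)
Growth factor: (1 + 0.105/365)^6351 = 6.213580
A = $15,628.14 × 6.213580
A = $97,106.70

A = P(1 + r/n)^(nt) = $97,106.70


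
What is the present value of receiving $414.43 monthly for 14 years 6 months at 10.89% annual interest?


Present value of an ordinary annuity: PV = PMT × (1 − (1 + r)^(−n)) / r
Monthly rate r = 0.1089/12 = 0.009075, n = 174
PV = $414.43 × (1 − (1 + 0.1089/12)^(−174)) / (0.1089/12)
PV = $414.43 × 87.311908
PV = $36,184.67

PV = PMT × (1-(1+r)^(-n))/r = $36,184.67


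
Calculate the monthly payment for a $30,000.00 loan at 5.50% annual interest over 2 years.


Loan payment formula: PMT = PV × r / (1 − (1 + r)^(−n))
Monthly rate r = 0.055/12 ≈ 0.00458333, n = 24 months
Denominator: 1 − (1 + 0.055/12)^(−24) = 0.103941
PMT = $30,000.00 × (0.055/12) / 0.103941
PMT = $1,322.87 per month

PMT = PV × r / (1-(1+r)^(-n)) = $1,322.87/month
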